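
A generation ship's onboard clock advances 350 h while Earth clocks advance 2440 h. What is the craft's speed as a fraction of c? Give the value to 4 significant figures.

β ≈ 0.9897

γ = Δt/τ₀ = 2440/350 = 6.97143
β = √(1 − 1/γ²) = √(1 − 1/6.97143²) = 0.9897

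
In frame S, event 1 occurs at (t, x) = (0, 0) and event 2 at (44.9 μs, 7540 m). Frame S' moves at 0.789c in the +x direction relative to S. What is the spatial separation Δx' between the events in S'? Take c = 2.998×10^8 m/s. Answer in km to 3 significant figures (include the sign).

Δx' ≈ -5.01 km

γ = 1/√(1 − 0.789²) = 1.6276
Δx' = γ(Δx − vΔt) = 1.6276 × (7540 m − 0.789×(2.998×10^8 m/s)×44.9×10^-6 s)
= 1.6276 × (-3080.7 m) = -5.01 km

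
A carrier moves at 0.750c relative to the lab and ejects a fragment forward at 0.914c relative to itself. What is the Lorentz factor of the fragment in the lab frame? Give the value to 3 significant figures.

u_lab = (0.914 + 0.750)/(1 + 0.914×0.750) = 1.664/1.68550 = 0.987244
γ = 1/√(1 − 0.987244²) = 6.28

γ ≈ 6.28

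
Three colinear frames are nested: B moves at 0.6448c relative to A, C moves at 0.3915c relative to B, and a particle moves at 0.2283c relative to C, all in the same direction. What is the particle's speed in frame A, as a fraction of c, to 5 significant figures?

u ≈ 0.88798c

Compose boost 2: (0.3915 + 0.6448)/(1 + 0.3915×0.6448) = 1.0363/1.252439 = 0.8274254
Compose boost 3: (0.2283 + 0.8274254)/(1 + 0.2283×0.8274254) = 1.055725/1.188901 = 0.88798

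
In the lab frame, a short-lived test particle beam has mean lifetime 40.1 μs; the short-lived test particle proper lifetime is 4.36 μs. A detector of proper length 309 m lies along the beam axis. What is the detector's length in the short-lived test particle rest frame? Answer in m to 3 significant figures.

L ≈ 33.6 m

Time dilation ⇒ γ = Δt/τ₀ = 40.1/4.36 = 9.1972
Length contraction: L = L₀/γ = 309/9.1972 = 33.6 m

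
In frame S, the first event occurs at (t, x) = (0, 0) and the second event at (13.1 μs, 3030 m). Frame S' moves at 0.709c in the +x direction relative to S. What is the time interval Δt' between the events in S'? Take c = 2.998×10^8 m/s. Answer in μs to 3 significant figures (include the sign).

γ = 1/√(1 − 0.709²) = 1.4180
Δt' = γ(Δt − vΔx/c²) = 1.4180 × (13.1 μs − 0.709×3030 m / (2.998×10^8 m/s))
= 1.4180 × (5.9343 μs) = 8.41 μs

Δt' ≈ 8.41 μs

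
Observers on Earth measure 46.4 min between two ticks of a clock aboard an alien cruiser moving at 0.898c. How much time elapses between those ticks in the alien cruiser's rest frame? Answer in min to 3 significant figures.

γ = 1/√(1 − 0.898²) = 2.2728
Proper time: τ₀ = Δt/γ = 46.4/2.2728 = 20.4 min

τ₀ ≈ 20.4 min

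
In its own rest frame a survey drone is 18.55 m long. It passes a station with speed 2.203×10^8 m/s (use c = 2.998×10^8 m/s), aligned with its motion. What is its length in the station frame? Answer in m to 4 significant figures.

β = v/c = 2.203×10^8 / 2.998×10^8 = 0.734823
γ = 1/√(1 − 0.734823²) = 1.47436
Length contraction: L = L₀/γ = 18.55/1.47436 = 12.58 m

L ≈ 12.58 m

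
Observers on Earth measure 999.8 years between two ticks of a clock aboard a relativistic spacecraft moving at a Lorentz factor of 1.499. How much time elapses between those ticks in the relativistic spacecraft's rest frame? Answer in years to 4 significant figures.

τ₀ ≈ 667.0 years

γ = 1.499 (given)
Proper time: τ₀ = Δt/γ = 999.8/1.499 = 667.0 years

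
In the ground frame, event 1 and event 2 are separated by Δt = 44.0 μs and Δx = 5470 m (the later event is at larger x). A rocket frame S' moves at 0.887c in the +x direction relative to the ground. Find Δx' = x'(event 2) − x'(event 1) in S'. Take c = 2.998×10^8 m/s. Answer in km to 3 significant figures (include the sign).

γ = 1/√(1 − 0.887²) = 2.1656
Δx' = γ(Δx − vΔt) = 2.1656 × (5470 m − 0.887×(2.998×10^8 m/s)×44.0×10^-6 s)
= 2.1656 × (-6230.6 m) = -13.5 km

Δx' ≈ -13.5 km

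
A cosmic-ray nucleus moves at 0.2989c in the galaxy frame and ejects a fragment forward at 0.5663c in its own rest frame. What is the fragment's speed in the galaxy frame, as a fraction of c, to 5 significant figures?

Compose boost 2: (0.5663 + 0.2989)/(1 + 0.5663×0.2989) = 0.86520/1.169267 = 0.73995

u ≈ 0.73995c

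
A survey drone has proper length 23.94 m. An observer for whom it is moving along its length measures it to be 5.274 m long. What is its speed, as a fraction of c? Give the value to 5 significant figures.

γ = L₀/L = 23.94/5.274 = 4.539249
β = √(1 − 1/γ²) = 0.97543

β ≈ 0.97543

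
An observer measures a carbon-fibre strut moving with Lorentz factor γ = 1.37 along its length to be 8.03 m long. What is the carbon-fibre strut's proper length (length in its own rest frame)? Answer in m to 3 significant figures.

γ = 1.37 (given)
L₀ = γL = 1.37 × 8.03 = 11.0 m

L₀ ≈ 11.0 m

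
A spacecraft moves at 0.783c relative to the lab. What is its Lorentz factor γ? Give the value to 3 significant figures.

γ = 1/√(1 − β²) = 1/√(1 − 0.783²) = 1/√(0.38691) = 1.61

γ ≈ 1.61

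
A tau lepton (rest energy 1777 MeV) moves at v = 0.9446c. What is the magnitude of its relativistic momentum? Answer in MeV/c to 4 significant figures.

γ = 1/√(1 − 0.9446²) = 3.04670
p = γβm₀c = 3.04670 × 0.9446 × 1777 MeV/c = 5114 MeV/c

p ≈ 5114 MeV/c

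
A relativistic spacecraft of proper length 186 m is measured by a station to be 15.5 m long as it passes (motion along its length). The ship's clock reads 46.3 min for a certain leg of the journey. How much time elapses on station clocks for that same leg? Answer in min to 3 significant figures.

Δt ≈ 556 min

Length contraction ⇒ γ = L₀/L = 186/15.5 = 12.000
Time dilation: Δt = γτ₀ = 12.000 × 46.3 min = 556 min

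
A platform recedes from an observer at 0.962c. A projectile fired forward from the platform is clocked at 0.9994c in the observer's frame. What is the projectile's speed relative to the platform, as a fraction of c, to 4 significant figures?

Inverse velocity addition: u' = (u − v)/(1 − uv/c²)
= (0.9994 − 0.962)/(1 − 0.9994×0.962) = 0.03740/0.0385772 = 0.9695

u' ≈ 0.9695c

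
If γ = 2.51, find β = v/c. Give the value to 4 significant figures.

β ≈ 0.9172

β = √(1 − 1/γ²) = √(1 − 1/2.51²) = √(0.841272) = 0.9172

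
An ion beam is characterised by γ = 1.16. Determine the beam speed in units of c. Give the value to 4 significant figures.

β = √(1 − 1/γ²) = √(1 − 1/1.16²) = √(0.256837) = 0.5068

β ≈ 0.5068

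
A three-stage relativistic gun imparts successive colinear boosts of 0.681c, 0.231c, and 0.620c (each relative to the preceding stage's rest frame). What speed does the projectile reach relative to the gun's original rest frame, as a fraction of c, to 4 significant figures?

Compose boost 2: (0.231 + 0.681)/(1 + 0.231×0.681) = 0.9120/1.15731 = 0.788034
Compose boost 3: (0.620 + 0.788034)/(1 + 0.620×0.788034) = 1.40803/1.48858 = 0.9459

u ≈ 0.9459c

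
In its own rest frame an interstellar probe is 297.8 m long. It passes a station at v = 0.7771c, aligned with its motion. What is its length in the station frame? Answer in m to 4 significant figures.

γ = 1/√(1 − 0.7771²) = 1.58887
Length contraction: L = L₀/γ = 297.8/1.58887 = 187.4 m

L ≈ 187.4 m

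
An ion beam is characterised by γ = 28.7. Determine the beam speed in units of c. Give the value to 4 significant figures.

β ≈ 0.9994

β = √(1 − 1/γ²) = √(1 − 1/28.7²) = √(0.998786) = 0.9994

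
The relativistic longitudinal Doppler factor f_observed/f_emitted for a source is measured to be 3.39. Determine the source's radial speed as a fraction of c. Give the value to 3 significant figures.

β ≈ 0.840

f_obs/f_src = √((1+β)/(1−β)) = 3.39  ⇒  (1+β)/(1−β) = 11.492
β = |1 − D²|/(1 + D²) = |1 − 11.492|/(1 + 11.492) = 0.840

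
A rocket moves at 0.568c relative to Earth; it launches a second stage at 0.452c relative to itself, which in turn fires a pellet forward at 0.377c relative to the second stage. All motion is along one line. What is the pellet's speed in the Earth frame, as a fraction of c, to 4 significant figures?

Compose boost 2: (0.452 + 0.568)/(1 + 0.452×0.568) = 1.020/1.25674 = 0.811626
Compose boost 3: (0.377 + 0.811626)/(1 + 0.377×0.811626) = 1.18863/1.30598 = 0.9101

u ≈ 0.9101c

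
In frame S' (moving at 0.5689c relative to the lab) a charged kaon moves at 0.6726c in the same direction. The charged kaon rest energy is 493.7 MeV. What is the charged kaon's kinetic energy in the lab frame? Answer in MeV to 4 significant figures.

u_lab = (0.6726 + 0.5689)/(1 + 0.6726×0.5689) = 0.8979185
γ = 1/√(1 − 0.8979185²) = 2.27189
K = (γ − 1)m₀c² = (2.27189 − 1) × 493.7 = 1.27189 × 493.7 = 627.9 MeV

K ≈ 627.9 MeV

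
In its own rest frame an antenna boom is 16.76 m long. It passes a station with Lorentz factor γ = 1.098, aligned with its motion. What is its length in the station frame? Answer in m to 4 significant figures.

γ = 1.098 (given)
Length contraction: L = L₀/γ = 16.76/1.098 = 15.26 m

L ≈ 15.26 m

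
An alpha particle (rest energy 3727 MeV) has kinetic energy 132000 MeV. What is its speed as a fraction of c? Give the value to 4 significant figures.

γ = 1 + K/(m₀c²) = 1 + 132000/3727 = 36.4172
β = √(1 − 1/γ²) = 0.9996

β ≈ 0.9996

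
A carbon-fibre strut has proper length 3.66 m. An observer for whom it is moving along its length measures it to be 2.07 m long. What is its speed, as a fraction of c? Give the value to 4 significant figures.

β ≈ 0.8247

γ = L₀/L = 3.66/2.07 = 1.76812
β = √(1 − 1/γ²) = 0.8247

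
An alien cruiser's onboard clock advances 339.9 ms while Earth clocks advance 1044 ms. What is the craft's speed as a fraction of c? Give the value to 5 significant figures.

β ≈ 0.94552

γ = Δt/τ₀ = 1044/339.9 = 3.071492
β = √(1 − 1/γ²) = √(1 − 1/3.071492²) = 0.94552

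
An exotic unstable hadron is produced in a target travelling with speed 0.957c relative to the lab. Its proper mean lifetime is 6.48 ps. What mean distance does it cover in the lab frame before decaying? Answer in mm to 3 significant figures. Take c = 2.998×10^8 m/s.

d ≈ 6.41 mm

γ = 1/√(1 − 0.957²) = 3.4472
Dilated lifetime: Δt = γτ₀ = 3.4472 × 6.48 ps = 22.338 ps
d = vΔt = 0.957c × 22.338 ps = 2.8691×10^8 m/s × 2.2338×10^-11 s = 6.41 mm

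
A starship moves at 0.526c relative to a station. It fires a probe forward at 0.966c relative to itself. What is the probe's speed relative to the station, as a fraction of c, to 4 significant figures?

Relativistic velocity addition: u = (u' + v)/(1 + u'v/c²)
= (0.966 + 0.526)/(1 + 0.966×0.526) = 1.492/1.50812 = 0.9893

u ≈ 0.9893c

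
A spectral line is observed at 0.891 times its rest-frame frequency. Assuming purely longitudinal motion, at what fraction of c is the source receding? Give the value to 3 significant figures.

f_obs/f_src = √((1−β)/(1+β)) = 0.891  ⇒  (1−β)/(1+β) = 0.79388
β = |1 − D²|/(1 + D²) = |1 − 0.79388|/(1 + 0.79388) = 0.115

β ≈ 0.115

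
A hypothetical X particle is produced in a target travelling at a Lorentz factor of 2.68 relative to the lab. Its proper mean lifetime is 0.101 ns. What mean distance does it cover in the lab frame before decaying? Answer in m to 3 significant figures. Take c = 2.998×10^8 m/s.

β = √(1 − 1/γ²) = √(1 − 1/2.68²) = 0.92778
Dilated lifetime: Δt = γτ₀ = 2.68 × 0.101 ns = 0.27068 ns
d = vΔt = 0.92778c × 0.27068 ns = 2.7815×10^8 m/s × 2.7068×10^-10 s = 0.0753 m

d ≈ 0.0753 m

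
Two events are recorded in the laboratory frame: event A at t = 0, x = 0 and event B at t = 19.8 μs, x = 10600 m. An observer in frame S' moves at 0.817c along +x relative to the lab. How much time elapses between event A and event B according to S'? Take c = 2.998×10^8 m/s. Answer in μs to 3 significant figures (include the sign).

Δt' ≈ -15.8 μs

γ = 1/√(1 − 0.817²) = 1.7342
Δt' = γ(Δt − vΔx/c²) = 1.7342 × (19.8 μs − 0.817×10600 m / (2.998×10^8 m/s))
= 1.7342 × (-9.0866 μs) = -15.8 μs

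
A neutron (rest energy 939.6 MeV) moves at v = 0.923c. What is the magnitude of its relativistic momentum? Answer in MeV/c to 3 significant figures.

γ = 1/√(1 − 0.923²) = 2.5988
p = γβm₀c = 2.5988 × 0.923 × 939.6 MeV/c = 2250 MeV/c

p ≈ 2250 MeV/c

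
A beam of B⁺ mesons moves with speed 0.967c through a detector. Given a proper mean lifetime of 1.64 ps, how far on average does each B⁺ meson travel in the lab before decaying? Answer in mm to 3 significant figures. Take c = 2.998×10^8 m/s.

γ = 1/√(1 − 0.967²) = 3.9250
Dilated lifetime: Δt = γτ₀ = 3.9250 × 1.64 ps = 6.4370 ps
d = vΔt = 0.967c × 6.4370 ps = 2.8991×10^8 m/s × 6.4370×10^-12 s = 1.87 mm

d ≈ 1.87 mm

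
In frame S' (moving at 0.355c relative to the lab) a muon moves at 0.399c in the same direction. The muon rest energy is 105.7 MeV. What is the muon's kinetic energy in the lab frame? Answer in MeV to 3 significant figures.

K ≈ 35.1 MeV

u_lab = (0.399 + 0.355)/(1 + 0.399×0.355) = 0.660450
γ = 1/√(1 − 0.660450²) = 1.3318
K = (γ − 1)m₀c² = (1.3318 − 1) × 105.7 = 0.33179 × 105.7 = 35.1 MeV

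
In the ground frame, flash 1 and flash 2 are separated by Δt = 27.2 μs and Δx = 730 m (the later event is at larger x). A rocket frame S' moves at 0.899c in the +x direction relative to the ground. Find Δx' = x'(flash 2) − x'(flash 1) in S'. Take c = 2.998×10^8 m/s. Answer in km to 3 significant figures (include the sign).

γ = 1/√(1 − 0.899²) = 2.2834
Δx' = γ(Δx − vΔt) = 2.2834 × (730 m − 0.899×(2.998×10^8 m/s)×27.2×10^-6 s)
= 2.2834 × (-6600.9 m) = -15.1 km

Δx' ≈ -15.1 km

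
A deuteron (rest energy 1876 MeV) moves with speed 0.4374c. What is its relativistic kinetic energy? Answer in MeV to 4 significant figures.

γ = 1/√(1 − 0.4374²) = 1.11202
K = (γ − 1)m₀c² = (1.11202 − 1) × 1876 MeV = 0.112017 × 1876 MeV = 210.1 MeV

K ≈ 210.1 MeV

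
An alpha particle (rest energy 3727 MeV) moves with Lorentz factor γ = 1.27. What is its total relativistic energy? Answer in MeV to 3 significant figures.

γ = 1.27 (given)
E = γm₀c² = 1.27 × 3727 MeV = 4730 MeV

E ≈ 4730 MeV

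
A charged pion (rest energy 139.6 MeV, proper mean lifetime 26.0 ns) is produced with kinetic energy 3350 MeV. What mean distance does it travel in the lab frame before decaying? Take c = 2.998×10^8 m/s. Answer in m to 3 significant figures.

γ = 1 + K/(m₀c²) = 1 + 3350/139.6 = 24.997
β = √(1 − 1/γ²) = 0.99920
Dilated lifetime: γτ₀ = 24.997 × 26.0 ns = 649.93 ns
d = βc·γτ₀ = 0.99920 × (2.998×10^8 m/s) × 6.4993×10^-7 s = 195 m

d ≈ 195 m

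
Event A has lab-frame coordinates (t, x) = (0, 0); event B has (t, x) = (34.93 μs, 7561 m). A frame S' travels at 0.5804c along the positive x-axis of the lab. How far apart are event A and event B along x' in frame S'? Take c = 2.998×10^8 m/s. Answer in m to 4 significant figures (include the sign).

γ = 1/√(1 − 0.5804²) = 1.22800
Δx' = γ(Δx − vΔt) = 1.22800 × (7561 m − 0.5804×(2.998×10^8 m/s)×34.93×10^-6 s)
= 1.22800 × (1483.04 m) = 1821 m

Δx' ≈ 1821 m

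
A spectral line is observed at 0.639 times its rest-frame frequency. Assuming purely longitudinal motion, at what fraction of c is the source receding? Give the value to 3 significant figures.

f_obs/f_src = √((1−β)/(1+β)) = 0.639  ⇒  (1−β)/(1+β) = 0.40832
β = |1 − D²|/(1 + D²) = |1 − 0.40832|/(1 + 0.40832) = 0.420

β ≈ 0.420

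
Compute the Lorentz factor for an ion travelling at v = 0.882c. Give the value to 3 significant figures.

γ ≈ 2.12

γ = 1/√(1 − β²) = 1/√(1 − 0.882²) = 1/√(0.22208) = 2.12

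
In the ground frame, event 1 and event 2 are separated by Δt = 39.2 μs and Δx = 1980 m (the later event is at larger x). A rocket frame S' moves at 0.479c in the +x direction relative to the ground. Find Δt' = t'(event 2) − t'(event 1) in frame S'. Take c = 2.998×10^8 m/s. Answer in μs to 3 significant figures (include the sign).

γ = 1/√(1 − 0.479²) = 1.1392
Δt' = γ(Δt − vΔx/c²) = 1.1392 × (39.2 μs − 0.479×1980 m / (2.998×10^8 m/s))
= 1.1392 × (36.036 μs) = 41.1 μs

Δt' ≈ 41.1 μs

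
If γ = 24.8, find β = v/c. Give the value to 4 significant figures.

β ≈ 0.9992

β = √(1 − 1/γ²) = √(1 − 1/24.8²) = √(0.998374) = 0.9992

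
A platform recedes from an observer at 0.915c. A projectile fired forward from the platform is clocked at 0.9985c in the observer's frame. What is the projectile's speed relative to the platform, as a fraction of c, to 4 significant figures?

Inverse velocity addition: u' = (u − v)/(1 − uv/c²)
= (0.9985 − 0.915)/(1 − 0.9985×0.915) = 0.08350/0.0863725 = 0.9667

u' ≈ 0.9667c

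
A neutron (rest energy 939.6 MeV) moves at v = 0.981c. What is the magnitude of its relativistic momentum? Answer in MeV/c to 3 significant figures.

p ≈ 4750 MeV/c

γ = 1/√(1 − 0.981²) = 5.1544
p = γβm₀c = 5.1544 × 0.981 × 939.6 MeV/c = 4750 MeV/c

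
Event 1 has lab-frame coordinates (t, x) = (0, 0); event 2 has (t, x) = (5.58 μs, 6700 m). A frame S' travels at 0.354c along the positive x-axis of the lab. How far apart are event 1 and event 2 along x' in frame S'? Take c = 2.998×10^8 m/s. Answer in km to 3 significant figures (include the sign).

γ = 1/√(1 − 0.354²) = 1.0692
Δx' = γ(Δx − vΔt) = 1.0692 × (6700 m − 0.354×(2.998×10^8 m/s)×5.58×10^-6 s)
= 1.0692 × (6107.8 m) = 6.53 km

Δx' ≈ 6.53 km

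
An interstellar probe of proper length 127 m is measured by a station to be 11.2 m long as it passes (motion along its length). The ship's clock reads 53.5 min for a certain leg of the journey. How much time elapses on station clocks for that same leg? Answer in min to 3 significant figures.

Δt ≈ 607 min

Length contraction ⇒ γ = L₀/L = 127/11.2 = 11.339
Time dilation: Δt = γτ₀ = 11.339 × 53.5 min = 607 min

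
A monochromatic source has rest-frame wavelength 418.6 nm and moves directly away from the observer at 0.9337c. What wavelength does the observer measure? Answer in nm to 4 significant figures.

Relativistic Doppler: λ_obs = λ_src √((1+β)/(1−β))
= 418.6 × √(1.93370/0.0663000) = 418.6 × 5.40055 = 2261 nm

λ_obs ≈ 2261 nm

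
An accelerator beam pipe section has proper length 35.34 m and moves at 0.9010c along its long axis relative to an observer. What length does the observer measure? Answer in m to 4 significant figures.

γ = 1/√(1 − 0.9010²) = 2.30511
Length contraction: L = L₀/γ = 35.34/2.30511 = 15.33 m

L ≈ 15.33 m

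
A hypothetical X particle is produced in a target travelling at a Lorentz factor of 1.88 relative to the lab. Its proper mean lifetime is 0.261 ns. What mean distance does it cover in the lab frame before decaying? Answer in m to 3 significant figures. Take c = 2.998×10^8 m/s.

d ≈ 0.125 m

β = √(1 − 1/γ²) = √(1 − 1/1.88²) = 0.84680
Dilated lifetime: Δt = γτ₀ = 1.88 × 0.261 ns = 0.49068 ns
d = vΔt = 0.84680c × 0.49068 ns = 2.5387×10^8 m/s × 4.9068×10^-10 s = 0.125 m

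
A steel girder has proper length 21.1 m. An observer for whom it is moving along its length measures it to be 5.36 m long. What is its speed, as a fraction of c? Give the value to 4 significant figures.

γ = L₀/L = 21.1/5.36 = 3.93657
β = √(1 − 1/γ²) = 0.9672

β ≈ 0.9672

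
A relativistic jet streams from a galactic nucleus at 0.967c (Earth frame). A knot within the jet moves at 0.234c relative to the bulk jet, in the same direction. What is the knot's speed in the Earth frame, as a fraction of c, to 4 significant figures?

u ≈ 0.9794c

Relativistic velocity addition: u = (u' + v)/(1 + u'v/c²)
= (0.234 + 0.967)/(1 + 0.234×0.967) = 1.201/1.22628 = 0.9794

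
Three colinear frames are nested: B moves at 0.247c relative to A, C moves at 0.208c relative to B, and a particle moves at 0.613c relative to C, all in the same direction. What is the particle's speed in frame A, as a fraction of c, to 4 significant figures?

Compose boost 2: (0.208 + 0.247)/(1 + 0.208×0.247) = 0.4550/1.05138 = 0.432766
Compose boost 3: (0.613 + 0.432766)/(1 + 0.613×0.432766) = 1.04577/1.26529 = 0.8265

u ≈ 0.8265c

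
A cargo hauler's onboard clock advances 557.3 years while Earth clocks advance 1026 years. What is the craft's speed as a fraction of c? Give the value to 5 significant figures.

γ = Δt/τ₀ = 1026/557.3 = 1.841019
β = √(1 − 1/γ²) = √(1 − 1/1.841019²) = 0.83962

β ≈ 0.83962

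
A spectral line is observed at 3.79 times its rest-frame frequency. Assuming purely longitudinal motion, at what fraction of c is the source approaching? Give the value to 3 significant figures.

f_obs/f_src = √((1+β)/(1−β)) = 3.79  ⇒  (1+β)/(1−β) = 14.364
β = |1 − D²|/(1 + D²) = |1 − 14.364|/(1 + 14.364) = 0.870

β ≈ 0.870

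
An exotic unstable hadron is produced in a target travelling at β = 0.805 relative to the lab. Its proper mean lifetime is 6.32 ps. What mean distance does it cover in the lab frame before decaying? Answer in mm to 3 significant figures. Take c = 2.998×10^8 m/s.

γ = 1/√(1 − 0.805²) = 1.6856
Dilated lifetime: Δt = γτ₀ = 1.6856 × 6.32 ps = 10.653 ps
d = vΔt = 0.805c × 10.653 ps = 2.4134×10^8 m/s × 1.0653×10^-11 s = 2.57 mm

d ≈ 2.57 mm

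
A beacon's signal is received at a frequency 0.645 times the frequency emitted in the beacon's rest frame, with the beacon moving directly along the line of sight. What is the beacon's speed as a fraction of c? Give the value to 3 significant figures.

f_obs/f_src = √((1−β)/(1+β)) = 0.645  ⇒  (1−β)/(1+β) = 0.41603
β = |1 − D²|/(1 + D²) = |1 − 0.41603|/(1 + 0.41603) = 0.412

β ≈ 0.412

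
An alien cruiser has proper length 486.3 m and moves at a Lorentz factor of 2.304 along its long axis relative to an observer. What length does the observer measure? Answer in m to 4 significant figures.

L ≈ 211.1 m

γ = 2.304 (given)
Length contraction: L = L₀/γ = 486.3/2.304 = 211.1 m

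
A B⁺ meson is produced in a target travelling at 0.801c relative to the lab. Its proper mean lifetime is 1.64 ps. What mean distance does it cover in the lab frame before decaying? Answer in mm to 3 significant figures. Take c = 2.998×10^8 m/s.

d ≈ 0.658 mm

γ = 1/√(1 − 0.801²) = 1.6704
Dilated lifetime: Δt = γτ₀ = 1.6704 × 1.64 ps = 2.7394 ps
d = vΔt = 0.801c × 2.7394 ps = 2.4014×10^8 m/s × 2.7394×10^-12 s = 0.658 mm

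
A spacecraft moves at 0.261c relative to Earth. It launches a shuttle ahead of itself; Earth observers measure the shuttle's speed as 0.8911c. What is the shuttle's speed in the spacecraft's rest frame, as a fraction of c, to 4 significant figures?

Inverse velocity addition: u' = (u − v)/(1 − uv/c²)
= (0.8911 − 0.261)/(1 − 0.8911×0.261) = 0.6301/0.767423 = 0.8211

u' ≈ 0.8211c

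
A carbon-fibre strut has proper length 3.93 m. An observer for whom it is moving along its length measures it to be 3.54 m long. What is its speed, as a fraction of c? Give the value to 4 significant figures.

β ≈ 0.4343

γ = L₀/L = 3.93/3.54 = 1.11017
β = √(1 − 1/γ²) = 0.4343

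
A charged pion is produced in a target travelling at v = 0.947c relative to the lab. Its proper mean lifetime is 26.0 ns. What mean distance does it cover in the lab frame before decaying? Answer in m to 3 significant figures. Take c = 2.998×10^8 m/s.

γ = 1/√(1 − 0.947²) = 3.1130
Dilated lifetime: Δt = γτ₀ = 3.1130 × 26.0 ns = 80.938 ns
d = vΔt = 0.947c × 80.938 ns = 2.8391×10^8 m/s × 8.0938×10^-8 s = 23.0 m

d ≈ 23.0 m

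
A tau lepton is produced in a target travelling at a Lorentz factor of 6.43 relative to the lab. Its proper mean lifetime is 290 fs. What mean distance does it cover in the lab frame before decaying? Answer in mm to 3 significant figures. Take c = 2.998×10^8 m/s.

β = √(1 − 1/γ²) = √(1 − 1/6.43²) = 0.98783
Dilated lifetime: Δt = γτ₀ = 6.43 × 290 fs = 1864.7 fs
d = vΔt = 0.98783c × 1864.7 fs = 2.9615×10^8 m/s × 1.8647×10^-12 s = 0.552 mm

d ≈ 0.552 mm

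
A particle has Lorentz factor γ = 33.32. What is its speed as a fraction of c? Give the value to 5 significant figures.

β = √(1 − 1/γ²) = √(1 − 1/33.32²) = √(0.9990993) = 0.99955

β ≈ 0.99955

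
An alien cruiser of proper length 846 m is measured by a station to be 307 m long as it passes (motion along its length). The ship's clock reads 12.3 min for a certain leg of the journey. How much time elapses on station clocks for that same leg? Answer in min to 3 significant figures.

Δt ≈ 33.9 min

Length contraction ⇒ γ = L₀/L = 846/307 = 2.7557
Time dilation: Δt = γτ₀ = 2.7557 × 12.3 min = 33.9 min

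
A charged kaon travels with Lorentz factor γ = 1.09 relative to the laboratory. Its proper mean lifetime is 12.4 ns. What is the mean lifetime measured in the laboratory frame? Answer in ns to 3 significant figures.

γ = 1.09 (given)
Time dilation: Δt = γτ₀ = 1.09 × 12.4 ns = 13.5 ns

Δt ≈ 13.5 ns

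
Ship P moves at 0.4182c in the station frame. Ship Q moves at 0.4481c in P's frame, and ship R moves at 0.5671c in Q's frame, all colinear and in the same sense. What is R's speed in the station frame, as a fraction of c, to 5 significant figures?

u ≈ 0.91720c

Compose boost 2: (0.4481 + 0.4182)/(1 + 0.4481×0.4182) = 0.86630/1.187395 = 0.7295800
Compose boost 3: (0.5671 + 0.7295800)/(1 + 0.5671×0.7295800) = 1.296680/1.413745 = 0.91720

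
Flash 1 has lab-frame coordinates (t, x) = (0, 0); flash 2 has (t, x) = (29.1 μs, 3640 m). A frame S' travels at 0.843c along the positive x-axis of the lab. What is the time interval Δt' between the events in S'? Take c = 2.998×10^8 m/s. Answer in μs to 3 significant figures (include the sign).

Δt' ≈ 35.1 μs

γ = 1/√(1 − 0.843²) = 1.8590
Δt' = γ(Δt − vΔx/c²) = 1.8590 × (29.1 μs − 0.843×3640 m / (2.998×10^8 m/s))
= 1.8590 × (18.865 μs) = 35.1 μs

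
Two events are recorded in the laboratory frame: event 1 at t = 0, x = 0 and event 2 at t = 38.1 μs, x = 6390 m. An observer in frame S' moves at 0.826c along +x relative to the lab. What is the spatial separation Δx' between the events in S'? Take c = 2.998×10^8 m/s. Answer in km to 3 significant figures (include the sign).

γ = 1/√(1 − 0.826²) = 1.7741
Δx' = γ(Δx − vΔt) = 1.7741 × (6390 m − 0.826×(2.998×10^8 m/s)×38.1×10^-6 s)
= 1.7741 × (-3044.9 m) = -5.40 km

Δx' ≈ -5.40 km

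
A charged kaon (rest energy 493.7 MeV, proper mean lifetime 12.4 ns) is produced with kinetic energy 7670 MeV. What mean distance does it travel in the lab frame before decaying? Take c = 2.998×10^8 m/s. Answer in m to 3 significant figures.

d ≈ 61.4 m

γ = 1 + K/(m₀c²) = 1 + 7670/493.7 = 16.536
β = √(1 − 1/γ²) = 0.99817
Dilated lifetime: γτ₀ = 16.536 × 12.4 ns = 205.04 ns
d = βc·γτ₀ = 0.99817 × (2.998×10^8 m/s) × 2.0504×10^-7 s = 61.4 m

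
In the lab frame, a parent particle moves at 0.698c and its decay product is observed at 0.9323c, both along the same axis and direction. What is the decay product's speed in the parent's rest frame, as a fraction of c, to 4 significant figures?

Inverse velocity addition: u' = (u − v)/(1 − uv/c²)
= (0.9323 − 0.698)/(1 − 0.9323×0.698) = 0.2343/0.349255 = 0.6709

u' ≈ 0.6709c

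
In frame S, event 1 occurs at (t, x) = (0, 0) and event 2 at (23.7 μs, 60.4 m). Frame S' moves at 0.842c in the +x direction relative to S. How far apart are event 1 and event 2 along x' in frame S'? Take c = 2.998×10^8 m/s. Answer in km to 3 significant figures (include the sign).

γ = 1/√(1 − 0.842²) = 1.8536
Δx' = γ(Δx − vΔt) = 1.8536 × (60.4 m − 0.842×(2.998×10^8 m/s)×23.7×10^-6 s)
= 1.8536 × (-5922.2 m) = -11.0 km

Δx' ≈ -11.0 km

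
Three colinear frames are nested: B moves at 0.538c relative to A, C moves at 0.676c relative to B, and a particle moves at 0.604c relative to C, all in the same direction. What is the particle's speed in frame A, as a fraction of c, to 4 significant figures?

Compose boost 2: (0.676 + 0.538)/(1 + 0.676×0.538) = 1.214/1.36369 = 0.890233
Compose boost 3: (0.604 + 0.890233)/(1 + 0.604×0.890233) = 1.49423/1.53770 = 0.9717

u ≈ 0.9717c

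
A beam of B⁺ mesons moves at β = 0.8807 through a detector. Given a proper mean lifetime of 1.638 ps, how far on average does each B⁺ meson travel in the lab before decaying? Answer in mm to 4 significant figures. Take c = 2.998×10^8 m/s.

γ = 1/√(1 − 0.8807²) = 2.11115
Dilated lifetime: Δt = γτ₀ = 2.11115 × 1.638 ps = 3.45807 ps
d = vΔt = 0.8807c × 3.45807 ps = 2.64034×10^8 m/s × 3.45807×10^-12 s = 0.9130 mm

d ≈ 0.9130 mm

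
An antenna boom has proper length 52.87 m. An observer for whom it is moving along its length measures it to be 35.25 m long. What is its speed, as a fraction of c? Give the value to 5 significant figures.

γ = L₀/L = 52.87/35.25 = 1.499858
β = √(1 − 1/γ²) = 0.74530

β ≈ 0.74530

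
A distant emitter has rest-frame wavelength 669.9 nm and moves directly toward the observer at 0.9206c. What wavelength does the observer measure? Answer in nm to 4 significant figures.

Relativistic Doppler: λ_obs = λ_src √((1−β)/(1+β))
= 669.9 × √(0.0794000/1.92060) = 669.9 × 0.203325 = 136.2 nm

λ_obs ≈ 136.2 nm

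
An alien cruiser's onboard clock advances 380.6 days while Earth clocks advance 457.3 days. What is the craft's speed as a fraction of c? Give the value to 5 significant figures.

γ = Δt/τ₀ = 457.3/380.6 = 1.201524
β = √(1 − 1/γ²) = √(1 − 1/1.201524²) = 0.55436

β ≈ 0.55436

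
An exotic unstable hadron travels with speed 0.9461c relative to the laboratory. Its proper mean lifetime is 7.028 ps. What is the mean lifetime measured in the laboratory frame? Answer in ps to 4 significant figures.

γ = 1/√(1 − 0.9461²) = 3.08761
Time dilation: Δt = γτ₀ = 3.08761 × 7.028 ps = 21.70 ps

Δt ≈ 21.70 ps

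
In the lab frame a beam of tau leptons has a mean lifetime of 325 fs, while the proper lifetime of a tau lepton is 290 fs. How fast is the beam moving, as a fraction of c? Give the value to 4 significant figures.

γ = Δt/τ₀ = 325/290 = 1.12069
β = √(1 − 1/γ²) = √(1 − 1/1.12069²) = 0.4514

β ≈ 0.4514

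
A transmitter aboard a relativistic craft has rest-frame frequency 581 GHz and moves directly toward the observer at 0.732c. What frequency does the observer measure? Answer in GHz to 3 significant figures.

f_obs ≈ 1480 GHz

Relativistic Doppler: f_obs = f_src √((1+β)/(1−β))
= 581 × √(1.7320/0.26800) = 581 × 2.5422 = 1480 GHz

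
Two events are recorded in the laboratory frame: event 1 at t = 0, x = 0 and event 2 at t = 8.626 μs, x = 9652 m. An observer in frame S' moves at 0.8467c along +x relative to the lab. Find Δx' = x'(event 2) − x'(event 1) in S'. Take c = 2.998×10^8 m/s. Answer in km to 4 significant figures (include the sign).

γ = 1/√(1 − 0.8467²) = 1.87945
Δx' = γ(Δx − vΔt) = 1.87945 × (9652 m − 0.8467×(2.998×10^8 m/s)×8.626×10^-6 s)
= 1.87945 × (7462.37 m) = 14.03 km

Δx' ≈ 14.03 km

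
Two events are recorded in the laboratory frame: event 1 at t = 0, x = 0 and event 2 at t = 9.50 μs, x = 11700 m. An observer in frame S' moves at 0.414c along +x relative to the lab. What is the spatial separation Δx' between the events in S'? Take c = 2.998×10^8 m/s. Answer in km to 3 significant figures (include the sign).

γ = 1/√(1 − 0.414²) = 1.0986
Δx' = γ(Δx − vΔt) = 1.0986 × (11700 m − 0.414×(2.998×10^8 m/s)×9.50×10^-6 s)
= 1.0986 × (10521 m) = 11.6 km

Δx' ≈ 11.6 km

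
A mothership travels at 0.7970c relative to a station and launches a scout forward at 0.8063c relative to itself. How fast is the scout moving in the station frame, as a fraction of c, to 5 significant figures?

u ≈ 0.97606c

Compose boost 2: (0.8063 + 0.7970)/(1 + 0.8063×0.7970) = 1.6033/1.642621 = 0.97606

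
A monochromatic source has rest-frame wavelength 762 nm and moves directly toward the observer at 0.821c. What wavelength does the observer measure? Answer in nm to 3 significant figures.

λ_obs ≈ 239 nm

Relativistic Doppler: λ_obs = λ_src √((1−β)/(1+β))
= 762 × √(0.17900/1.8210) = 762 × 0.31352 = 239 nm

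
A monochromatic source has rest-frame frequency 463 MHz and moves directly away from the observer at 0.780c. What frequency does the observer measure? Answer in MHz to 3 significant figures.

f_obs ≈ 163 MHz

Relativistic Doppler: f_obs = f_src √((1−β)/(1+β))
= 463 × √(0.22000/1.7800) = 463 × 0.35156 = 163 MHz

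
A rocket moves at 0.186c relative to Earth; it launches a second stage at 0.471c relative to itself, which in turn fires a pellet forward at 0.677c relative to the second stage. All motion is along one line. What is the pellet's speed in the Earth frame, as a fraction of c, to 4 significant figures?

Compose boost 2: (0.471 + 0.186)/(1 + 0.471×0.186) = 0.6570/1.08761 = 0.604079
Compose boost 3: (0.677 + 0.604079)/(1 + 0.677×0.604079) = 1.28108/1.40896 = 0.9092

u ≈ 0.9092c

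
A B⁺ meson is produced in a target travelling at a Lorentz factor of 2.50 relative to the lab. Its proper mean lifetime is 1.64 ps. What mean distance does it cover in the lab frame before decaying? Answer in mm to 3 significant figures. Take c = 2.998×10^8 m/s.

β = √(1 − 1/γ²) = √(1 − 1/2.50²) = 0.91652
Dilated lifetime: Δt = γτ₀ = 2.50 × 1.64 ps = 4.1000 ps
d = vΔt = 0.91652c × 4.1000 ps = 2.7477×10^8 m/s × 4.1000×10^-12 s = 1.13 mm

d ≈ 1.13 mm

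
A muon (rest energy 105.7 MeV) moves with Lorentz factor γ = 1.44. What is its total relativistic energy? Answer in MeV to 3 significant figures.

γ = 1.44 (given)
E = γm₀c² = 1.44 × 105.7 MeV = 152 MeV

E ≈ 152 MeV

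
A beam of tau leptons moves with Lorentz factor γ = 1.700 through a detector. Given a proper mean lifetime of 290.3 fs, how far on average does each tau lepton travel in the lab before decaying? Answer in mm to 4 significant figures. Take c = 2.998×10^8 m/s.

β = √(1 − 1/γ²) = √(1 − 1/1.700²) = 0.808690
Dilated lifetime: Δt = γτ₀ = 1.700 × 290.3 fs = 493.510 fs
d = vΔt = 0.808690c × 493.510 fs = 2.42445×10^8 m/s × 4.93510×10^-13 s = 0.1196 mm

d ≈ 0.1196 mm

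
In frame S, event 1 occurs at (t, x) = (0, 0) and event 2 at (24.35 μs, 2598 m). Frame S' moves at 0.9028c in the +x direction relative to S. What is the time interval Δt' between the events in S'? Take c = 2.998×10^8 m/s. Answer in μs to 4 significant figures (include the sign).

γ = 1/√(1 − 0.9028²) = 2.32525
Δt' = γ(Δt − vΔx/c²) = 2.32525 × (24.35 μs − 0.9028×2598 m / (2.998×10^8 m/s))
= 2.32525 × (16.5265 μs) = 38.43 μs

Δt' ≈ 38.43 μs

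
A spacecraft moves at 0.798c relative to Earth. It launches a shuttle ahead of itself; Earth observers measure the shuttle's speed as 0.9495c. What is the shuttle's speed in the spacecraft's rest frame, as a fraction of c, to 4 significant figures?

u' ≈ 0.6253c

Inverse velocity addition: u' = (u − v)/(1 − uv/c²)
= (0.9495 − 0.798)/(1 − 0.9495×0.798) = 0.1515/0.242299 = 0.6253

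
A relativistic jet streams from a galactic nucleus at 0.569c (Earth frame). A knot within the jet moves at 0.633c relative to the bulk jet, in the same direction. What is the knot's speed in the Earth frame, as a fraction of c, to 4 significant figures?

Relativistic velocity addition: u = (u' + v)/(1 + u'v/c²)
= (0.633 + 0.569)/(1 + 0.633×0.569) = 1.202/1.36018 = 0.8837

u ≈ 0.8837c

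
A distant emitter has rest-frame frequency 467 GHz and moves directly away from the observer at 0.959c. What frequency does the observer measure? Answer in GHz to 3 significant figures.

f_obs ≈ 67.6 GHz

Relativistic Doppler: f_obs = f_src √((1−β)/(1+β))
= 467 × √(0.041000/1.9590) = 467 × 0.14467 = 67.6 GHz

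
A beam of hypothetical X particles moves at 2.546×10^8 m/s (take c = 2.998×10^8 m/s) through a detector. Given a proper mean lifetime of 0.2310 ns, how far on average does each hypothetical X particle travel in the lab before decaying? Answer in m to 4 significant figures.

d ≈ 0.1114 m

β = v/c = 2.546×10^8 / 2.998×10^8 = 0.849233
γ = 1/√(1 − 0.849233²) = 1.89387
Dilated lifetime: Δt = γτ₀ = 1.89387 × 0.2310 ns = 0.437485 ns
d = vΔt = 0.849233c × 0.437485 ns = 2.54600×10^8 m/s × 4.37485×10^-10 s = 0.1114 m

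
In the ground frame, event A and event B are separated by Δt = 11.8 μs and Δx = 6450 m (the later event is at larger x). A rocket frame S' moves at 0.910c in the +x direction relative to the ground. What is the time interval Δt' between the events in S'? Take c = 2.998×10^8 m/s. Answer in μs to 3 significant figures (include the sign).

Δt' ≈ -18.8 μs

γ = 1/√(1 − 0.910²) = 2.4119
Δt' = γ(Δt − vΔx/c²) = 2.4119 × (11.8 μs − 0.910×6450 m / (2.998×10^8 m/s))
= 2.4119 × (-7.7781 μs) = -18.8 μs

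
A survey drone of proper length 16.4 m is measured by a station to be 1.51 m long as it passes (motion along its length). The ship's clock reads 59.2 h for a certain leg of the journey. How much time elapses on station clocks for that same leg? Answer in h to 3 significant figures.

Length contraction ⇒ γ = L₀/L = 16.4/1.51 = 10.861
Time dilation: Δt = γτ₀ = 10.861 × 59.2 h = 643 h

Δt ≈ 643 h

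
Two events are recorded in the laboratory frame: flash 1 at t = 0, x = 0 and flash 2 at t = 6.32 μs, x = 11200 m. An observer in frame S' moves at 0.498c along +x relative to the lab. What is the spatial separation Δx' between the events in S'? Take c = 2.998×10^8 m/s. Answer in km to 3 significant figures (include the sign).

Δx' ≈ 11.8 km

γ = 1/√(1 − 0.498²) = 1.1532
Δx' = γ(Δx − vΔt) = 1.1532 × (11200 m − 0.498×(2.998×10^8 m/s)×6.32×10^-6 s)
= 1.1532 × (10256 m) = 11.8 km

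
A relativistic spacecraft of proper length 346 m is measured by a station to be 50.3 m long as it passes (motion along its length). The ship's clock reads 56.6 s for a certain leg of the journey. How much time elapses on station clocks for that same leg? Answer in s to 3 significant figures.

Length contraction ⇒ γ = L₀/L = 346/50.3 = 6.8787
Time dilation: Δt = γτ₀ = 6.8787 × 56.6 s = 389 s

Δt ≈ 389 s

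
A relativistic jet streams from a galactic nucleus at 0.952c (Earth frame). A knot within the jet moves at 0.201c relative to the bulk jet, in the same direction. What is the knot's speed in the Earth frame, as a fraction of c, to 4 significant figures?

u ≈ 0.9678c

Relativistic velocity addition: u = (u' + v)/(1 + u'v/c²)
= (0.201 + 0.952)/(1 + 0.201×0.952) = 1.153/1.19135 = 0.9678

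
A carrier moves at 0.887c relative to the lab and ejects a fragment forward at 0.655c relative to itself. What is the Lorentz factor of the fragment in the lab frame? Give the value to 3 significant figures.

u_lab = (0.655 + 0.887)/(1 + 0.655×0.887) = 1.542/1.58099 = 0.975341
γ = 1/√(1 − 0.975341²) = 4.53

γ ≈ 4.53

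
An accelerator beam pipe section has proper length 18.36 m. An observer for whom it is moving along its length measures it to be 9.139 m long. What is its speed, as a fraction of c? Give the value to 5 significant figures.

β ≈ 0.86731

γ = L₀/L = 18.36/9.139 = 2.008973
β = √(1 − 1/γ²) = 0.86731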